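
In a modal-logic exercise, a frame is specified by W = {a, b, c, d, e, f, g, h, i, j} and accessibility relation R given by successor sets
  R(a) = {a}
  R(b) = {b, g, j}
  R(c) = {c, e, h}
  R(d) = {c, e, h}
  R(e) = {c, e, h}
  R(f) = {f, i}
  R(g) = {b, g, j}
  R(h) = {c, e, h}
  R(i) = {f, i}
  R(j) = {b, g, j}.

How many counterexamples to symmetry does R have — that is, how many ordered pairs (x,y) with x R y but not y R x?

Enumerating: (d,c), (d,e), (d,h).

3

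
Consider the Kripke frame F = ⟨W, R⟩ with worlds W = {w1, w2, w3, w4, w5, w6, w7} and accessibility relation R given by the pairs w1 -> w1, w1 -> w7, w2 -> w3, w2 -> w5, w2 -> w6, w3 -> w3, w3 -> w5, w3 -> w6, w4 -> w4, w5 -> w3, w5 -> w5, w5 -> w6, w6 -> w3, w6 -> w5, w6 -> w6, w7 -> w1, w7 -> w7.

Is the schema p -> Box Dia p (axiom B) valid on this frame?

The schema B characterises exactly the symmetric frames.
Symmetric: no — w2 R w3 but not w3 R w2.

No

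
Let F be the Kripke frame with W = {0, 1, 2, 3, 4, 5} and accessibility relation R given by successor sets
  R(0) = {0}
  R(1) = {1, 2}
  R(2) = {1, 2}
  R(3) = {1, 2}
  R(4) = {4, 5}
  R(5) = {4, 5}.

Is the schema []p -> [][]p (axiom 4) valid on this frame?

The schema 4 characterises exactly the transitive frames.
Transitive: yes — every two-step R-path is closed by a direct edge.

Yes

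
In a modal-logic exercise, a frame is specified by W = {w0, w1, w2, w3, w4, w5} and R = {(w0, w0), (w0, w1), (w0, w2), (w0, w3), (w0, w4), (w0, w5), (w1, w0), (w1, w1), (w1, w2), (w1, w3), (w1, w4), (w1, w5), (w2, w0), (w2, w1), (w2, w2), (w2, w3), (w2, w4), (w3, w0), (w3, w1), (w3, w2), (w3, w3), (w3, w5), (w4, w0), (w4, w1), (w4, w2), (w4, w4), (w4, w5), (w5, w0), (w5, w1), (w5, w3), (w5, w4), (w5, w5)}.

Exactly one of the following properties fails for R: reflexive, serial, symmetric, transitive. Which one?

Reflexive: yes — every world is R-related to itself.
Serial: yes — every world has a successor (e.g. w0 R w0).
Symmetric: yes — every pair in R has its reverse in R.
Transitive: no — w2 R w0 and w0 R w5, but not w2 R w5.
Only transitive fails.

transitive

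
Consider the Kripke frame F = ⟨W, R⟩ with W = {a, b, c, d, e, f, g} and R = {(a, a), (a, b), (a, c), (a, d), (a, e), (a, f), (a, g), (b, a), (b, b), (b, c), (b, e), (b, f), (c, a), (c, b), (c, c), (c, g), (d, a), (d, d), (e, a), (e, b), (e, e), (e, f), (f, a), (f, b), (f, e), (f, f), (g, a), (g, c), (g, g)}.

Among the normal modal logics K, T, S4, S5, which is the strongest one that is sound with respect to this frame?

Reflexive (axiom T): yes — every world is R-related to itself.
Transitive (axiom 4): no — b R a and a R d, but not b R d.
Euclidean (axiom 5): no — a R b and a R d, but not b R d.
So F validates K, T; S4 would additionally require R to be transitive. The strongest is T.

T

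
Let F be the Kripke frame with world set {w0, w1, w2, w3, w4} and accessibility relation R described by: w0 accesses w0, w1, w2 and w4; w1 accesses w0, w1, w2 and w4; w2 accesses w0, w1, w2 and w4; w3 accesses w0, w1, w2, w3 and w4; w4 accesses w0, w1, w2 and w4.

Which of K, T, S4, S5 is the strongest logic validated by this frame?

S4

Reflexive (axiom T): yes — every world is R-related to itself.
Transitive (axiom 4): yes — every two-step R-path is closed by a direct edge.
Euclidean (axiom 5): no — w3 R w0 and w3 R w3, but not w0 R w3.
So F validates K, T, S4; S5 would additionally require R to be Euclidean. The strongest is S4.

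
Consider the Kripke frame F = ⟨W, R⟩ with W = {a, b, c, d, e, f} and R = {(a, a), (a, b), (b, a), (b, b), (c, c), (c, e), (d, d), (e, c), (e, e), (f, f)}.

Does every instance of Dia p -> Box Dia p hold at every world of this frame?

Yes

Axiom 5 corresponds to the accessibility relation being Euclidean.
Euclidean: yes — any two successors of a common world are R-related.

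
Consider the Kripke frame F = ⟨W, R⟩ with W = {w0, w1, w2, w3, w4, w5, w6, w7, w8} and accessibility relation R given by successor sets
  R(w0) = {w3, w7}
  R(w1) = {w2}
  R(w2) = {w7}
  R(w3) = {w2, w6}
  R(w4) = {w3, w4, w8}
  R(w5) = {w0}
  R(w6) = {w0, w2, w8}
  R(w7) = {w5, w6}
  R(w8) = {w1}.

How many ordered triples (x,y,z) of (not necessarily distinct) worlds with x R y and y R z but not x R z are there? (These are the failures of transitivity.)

Enumerating: (w0,w3,w2), (w0,w3,w6), (w0,w7,w5), (w0,w7,w6), (w1,w2,w7), (w2,w7,w5), (w2,w7,w6), (w3,w2,w7), (w3,w6,w0), (w3,w6,w8), (w4,w3,w2), (w4,w3,w6), … and 12 more.
Total: 24.

24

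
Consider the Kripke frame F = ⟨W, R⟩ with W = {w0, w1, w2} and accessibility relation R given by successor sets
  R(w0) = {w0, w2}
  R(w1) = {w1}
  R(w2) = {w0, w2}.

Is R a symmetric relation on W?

Yes

Symmetric: yes — every pair in R has its reverse in R.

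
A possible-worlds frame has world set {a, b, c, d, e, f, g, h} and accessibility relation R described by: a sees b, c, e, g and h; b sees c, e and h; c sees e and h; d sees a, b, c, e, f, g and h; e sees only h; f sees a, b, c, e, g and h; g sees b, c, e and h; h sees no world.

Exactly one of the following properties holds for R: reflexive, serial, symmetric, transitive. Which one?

transitive

Reflexive: no — a is not related to itself.
Serial: no — h has no R-successor.
Symmetric: no — a R b but not b R a.
Transitive: yes — every two-step R-path is closed by a direct edge.
Only transitive holds.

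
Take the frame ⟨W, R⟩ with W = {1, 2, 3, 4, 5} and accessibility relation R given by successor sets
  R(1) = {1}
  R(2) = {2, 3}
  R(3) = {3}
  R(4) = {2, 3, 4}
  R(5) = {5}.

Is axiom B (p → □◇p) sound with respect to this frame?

The schema B characterises exactly the symmetric frames.
Symmetric: no — 2 R 3 but not 3 R 2.

No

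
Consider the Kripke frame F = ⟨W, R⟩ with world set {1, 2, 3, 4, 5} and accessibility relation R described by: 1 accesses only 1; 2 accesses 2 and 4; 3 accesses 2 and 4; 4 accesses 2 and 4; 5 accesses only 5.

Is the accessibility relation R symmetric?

Symmetric: no — 3 R 2 but not 2 R 3.

No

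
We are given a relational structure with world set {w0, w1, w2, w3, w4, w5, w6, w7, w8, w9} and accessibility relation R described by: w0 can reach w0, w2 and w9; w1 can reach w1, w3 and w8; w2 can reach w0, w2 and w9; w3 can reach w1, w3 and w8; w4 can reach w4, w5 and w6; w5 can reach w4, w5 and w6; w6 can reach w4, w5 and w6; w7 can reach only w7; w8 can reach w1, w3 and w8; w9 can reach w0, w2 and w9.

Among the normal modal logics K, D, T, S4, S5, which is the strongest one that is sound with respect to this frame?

Serial (axiom D): yes — every world has a successor (e.g. w0 R w0).
Reflexive (axiom T): yes — every world is R-related to itself.
Transitive (axiom 4): yes — every two-step R-path is closed by a direct edge.
Euclidean (axiom 5): yes — any two successors of a common world are R-related.
So F validates K, D, T, S4, S5. The strongest is S5.

S5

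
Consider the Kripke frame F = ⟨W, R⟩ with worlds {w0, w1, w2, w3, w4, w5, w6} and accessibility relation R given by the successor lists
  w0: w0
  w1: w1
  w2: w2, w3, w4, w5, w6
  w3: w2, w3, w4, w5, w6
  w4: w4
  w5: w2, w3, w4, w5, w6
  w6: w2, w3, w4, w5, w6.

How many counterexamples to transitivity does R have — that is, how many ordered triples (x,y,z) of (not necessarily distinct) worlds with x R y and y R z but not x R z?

R is transitive; there are no such tuples.

0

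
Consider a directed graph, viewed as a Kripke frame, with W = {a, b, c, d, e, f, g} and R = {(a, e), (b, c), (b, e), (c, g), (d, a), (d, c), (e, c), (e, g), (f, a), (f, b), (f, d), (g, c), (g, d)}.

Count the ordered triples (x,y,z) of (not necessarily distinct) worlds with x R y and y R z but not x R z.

Enumerating: (a,e,c), (a,e,g), (b,c,g), (b,e,g), (c,g,c), (c,g,d), (d,a,e), (d,c,g), (e,g,d), (f,a,e), (f,b,c), (f,b,e), (f,d,c), (g,c,g), (g,d,a).

15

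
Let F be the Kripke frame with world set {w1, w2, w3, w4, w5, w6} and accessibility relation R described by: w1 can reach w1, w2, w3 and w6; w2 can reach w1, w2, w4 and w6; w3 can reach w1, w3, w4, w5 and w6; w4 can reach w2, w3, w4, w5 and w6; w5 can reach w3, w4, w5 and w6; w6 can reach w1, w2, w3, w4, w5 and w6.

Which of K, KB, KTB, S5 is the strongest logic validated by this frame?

Symmetric (axiom B): yes — every pair in R has its reverse in R.
Reflexive (axiom T): yes — every world is R-related to itself.
Euclidean (axiom 5): no — w1 R w2 and w1 R w3, but not w2 R w3.
So F validates K, KB, KTB; S5 would additionally require R to be Euclidean. The strongest is KTB.

KTB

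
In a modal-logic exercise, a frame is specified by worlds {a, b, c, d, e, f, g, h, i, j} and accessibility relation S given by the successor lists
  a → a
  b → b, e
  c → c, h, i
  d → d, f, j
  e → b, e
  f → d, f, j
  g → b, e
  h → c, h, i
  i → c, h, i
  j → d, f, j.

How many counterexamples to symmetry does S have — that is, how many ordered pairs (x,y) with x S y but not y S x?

Enumerating: (g,b), (g,e).

2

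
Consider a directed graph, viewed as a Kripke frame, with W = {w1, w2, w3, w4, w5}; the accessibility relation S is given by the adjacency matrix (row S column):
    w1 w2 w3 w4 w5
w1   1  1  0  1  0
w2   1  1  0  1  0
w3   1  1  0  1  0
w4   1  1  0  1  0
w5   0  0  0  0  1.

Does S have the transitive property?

Transitive: yes — every two-step S-path is closed by a direct edge.

Yes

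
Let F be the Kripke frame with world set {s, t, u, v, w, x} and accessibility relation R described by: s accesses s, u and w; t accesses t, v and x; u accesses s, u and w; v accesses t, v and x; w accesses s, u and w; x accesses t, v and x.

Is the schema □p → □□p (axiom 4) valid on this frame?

Yes

The schema 4 characterises exactly the transitive frames.
Transitive: yes — every two-step R-path is closed by a direct edge.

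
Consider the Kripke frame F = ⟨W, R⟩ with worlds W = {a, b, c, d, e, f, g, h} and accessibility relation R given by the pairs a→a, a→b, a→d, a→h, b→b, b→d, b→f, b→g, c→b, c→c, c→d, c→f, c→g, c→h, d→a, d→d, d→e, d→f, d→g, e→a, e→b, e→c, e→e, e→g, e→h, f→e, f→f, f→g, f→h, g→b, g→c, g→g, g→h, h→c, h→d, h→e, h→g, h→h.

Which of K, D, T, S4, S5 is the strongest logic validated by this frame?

T

Serial (axiom D): yes — every world has a successor (e.g. a R a).
Reflexive (axiom T): yes — every world is R-related to itself.
Transitive (axiom 4): no — a R b and b R f, but not a R f.
Euclidean (axiom 5): no — a R b and a R h, but not b R h.
So F validates K, D, T; S4 would additionally require R to be transitive. The strongest is T.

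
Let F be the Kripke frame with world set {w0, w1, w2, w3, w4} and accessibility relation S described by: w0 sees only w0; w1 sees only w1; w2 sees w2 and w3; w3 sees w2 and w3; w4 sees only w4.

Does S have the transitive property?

Transitive: yes — every two-step S-path is closed by a direct edge.

Yes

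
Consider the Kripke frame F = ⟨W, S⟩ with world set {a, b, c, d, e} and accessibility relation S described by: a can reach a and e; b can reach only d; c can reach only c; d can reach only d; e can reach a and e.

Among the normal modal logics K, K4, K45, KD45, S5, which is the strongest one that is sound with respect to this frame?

Transitive (axiom 4): yes — every two-step S-path is closed by a direct edge.
Euclidean (axiom 5): yes — any two successors of a common world are S-related.
Serial (axiom D): yes — every world has a successor (e.g. a S a).
Reflexive (axiom T): no — b is not related to itself.
So F validates K, K4, K45, KD45; S5 would additionally require S to be reflexive. The strongest is KD45.

KD45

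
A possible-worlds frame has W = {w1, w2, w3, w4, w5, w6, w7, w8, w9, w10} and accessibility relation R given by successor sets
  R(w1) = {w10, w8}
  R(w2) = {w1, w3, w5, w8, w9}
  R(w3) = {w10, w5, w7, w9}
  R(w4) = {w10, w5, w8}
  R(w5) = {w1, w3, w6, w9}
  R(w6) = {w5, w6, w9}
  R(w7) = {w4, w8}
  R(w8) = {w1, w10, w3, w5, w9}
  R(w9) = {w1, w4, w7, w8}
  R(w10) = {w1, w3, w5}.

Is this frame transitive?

Transitive: no — w1 R w10 and w10 R w3, but not w1 R w3.

No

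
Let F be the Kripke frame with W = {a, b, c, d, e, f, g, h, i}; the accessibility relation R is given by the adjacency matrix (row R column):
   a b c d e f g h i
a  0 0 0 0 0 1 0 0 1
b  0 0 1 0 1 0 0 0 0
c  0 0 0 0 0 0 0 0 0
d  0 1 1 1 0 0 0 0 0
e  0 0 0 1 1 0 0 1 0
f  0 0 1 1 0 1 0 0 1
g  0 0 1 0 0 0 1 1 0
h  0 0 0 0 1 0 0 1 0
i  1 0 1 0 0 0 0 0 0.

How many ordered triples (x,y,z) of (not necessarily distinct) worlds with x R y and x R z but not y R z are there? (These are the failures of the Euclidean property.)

Enumerating: (a,i,f), (a,i,i), (b,c,c), (b,c,e), (b,e,c), (d,b,b), (d,b,d), (d,c,b), (d,c,c), (d,c,d), (e,d,e), (e,d,h), … and 19 more.
Total: 31.

31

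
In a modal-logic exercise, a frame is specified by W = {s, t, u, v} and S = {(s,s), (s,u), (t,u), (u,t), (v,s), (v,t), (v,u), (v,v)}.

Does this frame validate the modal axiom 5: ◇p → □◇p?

No

Axiom 5 corresponds to the accessibility relation being Euclidean.
Euclidean: no — v S s and v S t, but not s S t.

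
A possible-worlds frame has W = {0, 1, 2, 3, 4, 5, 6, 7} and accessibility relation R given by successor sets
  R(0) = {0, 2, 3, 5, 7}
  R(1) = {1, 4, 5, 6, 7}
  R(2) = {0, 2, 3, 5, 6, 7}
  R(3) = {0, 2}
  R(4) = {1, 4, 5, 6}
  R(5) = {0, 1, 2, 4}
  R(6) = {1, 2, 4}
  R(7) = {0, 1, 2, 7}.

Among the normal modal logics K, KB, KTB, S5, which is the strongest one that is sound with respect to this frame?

KB

Symmetric (axiom B): yes — every pair in R has its reverse in R.
Reflexive (axiom T): no — 3 is not related to itself.
Euclidean (axiom 5): no — 0 R 3 and 0 R 5, but not 3 R 5.
So F validates K, KB; KTB would additionally require R to be reflexive. The strongest is KB.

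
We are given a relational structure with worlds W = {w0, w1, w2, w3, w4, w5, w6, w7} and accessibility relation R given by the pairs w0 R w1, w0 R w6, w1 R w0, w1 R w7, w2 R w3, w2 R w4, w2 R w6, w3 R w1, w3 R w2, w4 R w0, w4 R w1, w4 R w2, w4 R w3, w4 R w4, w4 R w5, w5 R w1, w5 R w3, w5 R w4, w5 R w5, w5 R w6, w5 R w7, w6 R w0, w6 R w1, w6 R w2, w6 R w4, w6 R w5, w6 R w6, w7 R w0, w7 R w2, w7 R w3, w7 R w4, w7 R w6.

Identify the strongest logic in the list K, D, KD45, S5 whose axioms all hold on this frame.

D

Serial (axiom D): yes — every world has a successor (e.g. w0 R w1).
Euclidean (axiom 5): no — w0 R w1 and w0 R w6, but not w1 R w6.
Transitive (axiom 4): no — w0 R w1 and w1 R w7, but not w0 R w7.
Reflexive (axiom T): no — w0 is not related to itself.
So F validates K, D; KD45 would additionally require R to be Euclidean and transitive. The strongest is D.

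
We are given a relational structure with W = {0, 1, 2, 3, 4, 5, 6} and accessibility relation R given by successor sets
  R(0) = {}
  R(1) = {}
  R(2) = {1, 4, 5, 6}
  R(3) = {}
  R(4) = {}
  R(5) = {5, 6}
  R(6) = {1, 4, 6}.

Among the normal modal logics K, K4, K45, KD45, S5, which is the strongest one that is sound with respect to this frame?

K

Transitive (axiom 4): no — 5 R 6 and 6 R 1, but not 5 R 1.
Euclidean (axiom 5): no — 2 R 1 and 2 R 4, but not 1 R 4.
Serial (axiom D): no — 0 has no R-successor.
Reflexive (axiom T): no — 0 is not related to itself.
So F validates K; K4 would additionally require R to be transitive. The strongest is K.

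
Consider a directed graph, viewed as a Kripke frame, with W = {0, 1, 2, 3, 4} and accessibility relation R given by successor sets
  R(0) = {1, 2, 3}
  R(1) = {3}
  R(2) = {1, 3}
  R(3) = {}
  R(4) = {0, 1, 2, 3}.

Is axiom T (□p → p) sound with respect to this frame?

No

The schema T characterises exactly the reflexive frames.
Reflexive: no — 0 is not related to itself.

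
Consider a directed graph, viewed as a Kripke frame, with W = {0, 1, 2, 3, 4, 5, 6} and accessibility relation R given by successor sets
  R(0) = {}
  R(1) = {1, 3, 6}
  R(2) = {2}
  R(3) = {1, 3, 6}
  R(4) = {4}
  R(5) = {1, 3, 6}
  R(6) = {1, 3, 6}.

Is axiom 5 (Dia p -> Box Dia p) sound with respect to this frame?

Axiom 5 corresponds to the accessibility relation being Euclidean.
Euclidean: yes — any two successors of a common world are R-related.

Yes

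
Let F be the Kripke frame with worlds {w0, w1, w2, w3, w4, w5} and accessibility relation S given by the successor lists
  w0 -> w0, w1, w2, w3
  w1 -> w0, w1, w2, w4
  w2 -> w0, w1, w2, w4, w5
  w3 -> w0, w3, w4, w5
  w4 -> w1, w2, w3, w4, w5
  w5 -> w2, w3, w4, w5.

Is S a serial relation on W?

Yes

Serial: yes — every world has a successor (e.g. w0 S w0).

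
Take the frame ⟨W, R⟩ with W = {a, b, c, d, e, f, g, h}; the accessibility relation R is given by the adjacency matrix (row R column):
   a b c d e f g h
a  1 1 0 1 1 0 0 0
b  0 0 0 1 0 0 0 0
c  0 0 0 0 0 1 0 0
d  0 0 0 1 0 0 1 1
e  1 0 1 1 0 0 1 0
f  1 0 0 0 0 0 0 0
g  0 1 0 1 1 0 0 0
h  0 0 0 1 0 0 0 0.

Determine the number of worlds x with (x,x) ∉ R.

6

Enumerating: b, c, e, f, g, h.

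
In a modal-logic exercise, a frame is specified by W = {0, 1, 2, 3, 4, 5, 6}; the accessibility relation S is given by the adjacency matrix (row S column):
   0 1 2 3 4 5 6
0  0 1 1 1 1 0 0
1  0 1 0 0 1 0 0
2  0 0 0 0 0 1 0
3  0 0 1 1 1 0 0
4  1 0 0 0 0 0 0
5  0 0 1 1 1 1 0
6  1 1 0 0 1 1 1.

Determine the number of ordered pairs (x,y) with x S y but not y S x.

Enumerating: (0,1), (0,2), (0,3), (1,4), (3,2), (3,4), (5,3), (5,4), (6,0), (6,1), (6,4), (6,5).

12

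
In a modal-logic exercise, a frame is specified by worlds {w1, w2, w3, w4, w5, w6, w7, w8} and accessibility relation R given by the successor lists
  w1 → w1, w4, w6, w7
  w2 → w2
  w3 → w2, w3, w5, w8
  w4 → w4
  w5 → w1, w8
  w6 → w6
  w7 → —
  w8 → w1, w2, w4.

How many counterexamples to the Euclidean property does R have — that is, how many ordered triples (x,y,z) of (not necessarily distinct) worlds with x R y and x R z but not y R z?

Enumerating: (w1,w4,w1), (w1,w4,w6), (w1,w4,w7), (w1,w6,w1), (w1,w6,w4), (w1,w6,w7), (w1,w7,w1), (w1,w7,w4), (w1,w7,w6), (w1,w7,w7), (w3,w2,w3), (w3,w2,w5), … and 14 more.
Total: 26.

26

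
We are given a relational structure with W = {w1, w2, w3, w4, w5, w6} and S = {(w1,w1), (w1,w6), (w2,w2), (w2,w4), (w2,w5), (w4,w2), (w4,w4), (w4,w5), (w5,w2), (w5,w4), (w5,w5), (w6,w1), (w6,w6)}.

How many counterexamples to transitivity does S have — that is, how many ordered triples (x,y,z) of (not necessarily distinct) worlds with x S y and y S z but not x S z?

S is transitive; there are no such tuples.

0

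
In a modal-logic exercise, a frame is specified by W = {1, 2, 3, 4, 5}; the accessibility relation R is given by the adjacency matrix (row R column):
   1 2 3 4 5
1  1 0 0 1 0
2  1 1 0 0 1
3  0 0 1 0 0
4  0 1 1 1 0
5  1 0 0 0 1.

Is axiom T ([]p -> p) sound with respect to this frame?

The schema T characterises exactly the reflexive frames.
Reflexive: yes — every world is R-related to itself.

Yes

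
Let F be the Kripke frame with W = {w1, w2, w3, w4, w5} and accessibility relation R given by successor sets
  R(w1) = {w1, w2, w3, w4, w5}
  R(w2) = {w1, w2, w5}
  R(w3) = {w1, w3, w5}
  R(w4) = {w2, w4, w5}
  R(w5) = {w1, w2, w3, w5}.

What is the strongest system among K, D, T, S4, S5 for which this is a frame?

Serial (axiom D): yes — every world has a successor (e.g. w1 R w1).
Reflexive (axiom T): yes — every world is R-related to itself.
Transitive (axiom 4): no — w2 R w1 and w1 R w3, but not w2 R w3.
Euclidean (axiom 5): no — w1 R w2 and w1 R w3, but not w2 R w3.
So F validates K, D, T; S4 would additionally require R to be transitive. The strongest is T.

T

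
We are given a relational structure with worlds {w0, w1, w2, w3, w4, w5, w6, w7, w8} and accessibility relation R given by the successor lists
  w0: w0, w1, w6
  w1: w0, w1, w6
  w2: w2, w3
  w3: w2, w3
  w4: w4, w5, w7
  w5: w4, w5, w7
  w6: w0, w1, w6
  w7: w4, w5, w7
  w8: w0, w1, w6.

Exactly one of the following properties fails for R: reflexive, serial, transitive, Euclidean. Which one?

reflexive

Reflexive: no — w8 is not related to itself.
Serial: yes — every world has a successor (e.g. w0 R w0).
Transitive: yes — every two-step R-path is closed by a direct edge.
Euclidean: yes — any two successors of a common world are R-related.
Only reflexive fails.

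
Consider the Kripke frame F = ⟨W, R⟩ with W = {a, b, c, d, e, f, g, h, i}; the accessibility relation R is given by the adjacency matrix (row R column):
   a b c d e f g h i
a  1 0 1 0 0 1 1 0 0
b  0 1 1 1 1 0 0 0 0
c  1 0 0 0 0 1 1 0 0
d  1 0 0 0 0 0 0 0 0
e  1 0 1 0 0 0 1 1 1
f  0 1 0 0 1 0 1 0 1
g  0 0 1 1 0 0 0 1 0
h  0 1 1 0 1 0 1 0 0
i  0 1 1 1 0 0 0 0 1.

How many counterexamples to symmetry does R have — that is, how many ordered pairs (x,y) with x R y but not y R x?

Enumerating: (a,f), (a,g), (b,c), (b,d), (b,e), (c,f), (d,a), (e,a), (e,c), (e,g), (e,i), (f,b), … and 9 more.
Total: 21.

21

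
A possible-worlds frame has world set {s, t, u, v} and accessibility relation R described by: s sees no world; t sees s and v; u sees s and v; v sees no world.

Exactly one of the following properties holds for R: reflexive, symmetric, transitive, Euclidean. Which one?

transitive

Reflexive: no — s is not related to itself.
Symmetric: no — t R s but not s R t.
Transitive: yes — every two-step R-path is closed by a direct edge.
Euclidean: no — t R s and t R v, but not s R v.
Only transitive holds.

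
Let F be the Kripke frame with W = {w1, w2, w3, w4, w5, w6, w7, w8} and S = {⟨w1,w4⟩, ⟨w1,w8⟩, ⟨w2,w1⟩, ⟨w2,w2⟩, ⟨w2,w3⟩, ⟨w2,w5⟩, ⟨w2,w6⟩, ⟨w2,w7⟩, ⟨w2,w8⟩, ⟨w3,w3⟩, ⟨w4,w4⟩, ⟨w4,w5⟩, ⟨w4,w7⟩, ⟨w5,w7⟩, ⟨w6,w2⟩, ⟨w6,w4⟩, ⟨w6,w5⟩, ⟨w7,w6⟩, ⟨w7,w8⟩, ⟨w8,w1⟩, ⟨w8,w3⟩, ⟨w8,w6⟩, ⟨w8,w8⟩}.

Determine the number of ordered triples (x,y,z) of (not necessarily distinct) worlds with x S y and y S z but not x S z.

Enumerating: (w1,w4,w5), (w1,w4,w7), (w1,w8,w1), (w1,w8,w3), (w1,w8,w6), (w2,w1,w4), (w2,w6,w4), (w4,w7,w6), (w4,w7,w8), (w5,w7,w6), (w5,w7,w8), (w6,w2,w1), … and 15 more.
Total: 27.

27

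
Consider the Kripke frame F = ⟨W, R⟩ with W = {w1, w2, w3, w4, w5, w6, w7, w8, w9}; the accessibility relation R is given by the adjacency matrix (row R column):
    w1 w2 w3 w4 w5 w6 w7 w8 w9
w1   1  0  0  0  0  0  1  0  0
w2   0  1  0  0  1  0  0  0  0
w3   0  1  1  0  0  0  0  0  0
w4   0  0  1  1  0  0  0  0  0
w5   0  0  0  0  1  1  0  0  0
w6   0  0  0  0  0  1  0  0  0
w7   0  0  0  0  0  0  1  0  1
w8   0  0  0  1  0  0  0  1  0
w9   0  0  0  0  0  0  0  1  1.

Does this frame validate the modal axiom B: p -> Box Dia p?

No

Axiom B corresponds to the accessibility relation being symmetric.
Symmetric: no — w1 R w7 but not w7 R w1.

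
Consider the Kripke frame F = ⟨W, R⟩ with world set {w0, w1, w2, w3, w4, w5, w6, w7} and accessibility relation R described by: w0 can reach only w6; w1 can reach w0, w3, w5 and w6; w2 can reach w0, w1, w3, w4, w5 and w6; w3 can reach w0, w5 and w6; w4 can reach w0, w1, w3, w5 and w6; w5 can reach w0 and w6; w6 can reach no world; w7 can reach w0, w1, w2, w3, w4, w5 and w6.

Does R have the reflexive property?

Reflexive: no — w0 is not related to itself.

No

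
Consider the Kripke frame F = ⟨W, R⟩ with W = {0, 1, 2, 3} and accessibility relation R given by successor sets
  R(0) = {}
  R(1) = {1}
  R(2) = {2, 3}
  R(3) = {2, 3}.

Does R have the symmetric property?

Symmetric: yes — every pair in R has its reverse in R.

Yes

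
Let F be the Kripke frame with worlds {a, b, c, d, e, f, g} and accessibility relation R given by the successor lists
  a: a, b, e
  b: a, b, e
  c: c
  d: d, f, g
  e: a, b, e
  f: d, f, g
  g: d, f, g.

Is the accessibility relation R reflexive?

Reflexive: yes — every world is R-related to itself.

Yes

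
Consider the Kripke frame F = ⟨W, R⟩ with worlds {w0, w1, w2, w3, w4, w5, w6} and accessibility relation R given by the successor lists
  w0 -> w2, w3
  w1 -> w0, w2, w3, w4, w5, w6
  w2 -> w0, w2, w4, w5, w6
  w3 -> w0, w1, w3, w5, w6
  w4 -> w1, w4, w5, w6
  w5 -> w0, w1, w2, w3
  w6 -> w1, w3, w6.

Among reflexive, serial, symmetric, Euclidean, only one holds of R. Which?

serial

Reflexive: no — w0 is not related to itself.
Serial: yes — every world has a successor (e.g. w0 R w2).
Symmetric: no — w1 R w0 but not w0 R w1.
Euclidean: no — w0 R w2 and w0 R w3, but not w2 R w3.
Only serial holds.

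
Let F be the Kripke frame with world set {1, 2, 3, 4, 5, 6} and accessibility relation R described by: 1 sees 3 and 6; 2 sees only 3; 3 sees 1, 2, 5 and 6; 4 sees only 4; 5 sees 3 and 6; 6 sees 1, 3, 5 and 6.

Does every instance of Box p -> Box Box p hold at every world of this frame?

No

Axiom 4 corresponds to the accessibility relation being transitive.
Transitive: no — 1 R 3 and 3 R 2, but not 1 R 2.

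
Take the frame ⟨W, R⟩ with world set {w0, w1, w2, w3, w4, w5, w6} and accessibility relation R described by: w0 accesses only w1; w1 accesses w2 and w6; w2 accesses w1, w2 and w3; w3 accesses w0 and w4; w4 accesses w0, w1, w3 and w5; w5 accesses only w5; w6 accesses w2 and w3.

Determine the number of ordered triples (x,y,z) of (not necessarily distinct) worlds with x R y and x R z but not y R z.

Enumerating: (w0,w1,w1), (w1,w2,w6), (w1,w6,w6), (w2,w1,w1), (w2,w1,w3), (w2,w3,w1), (w2,w3,w2), (w2,w3,w3), (w3,w0,w0), (w3,w0,w4), (w3,w4,w4), (w4,w0,w0), … and 14 more.
Total: 26.

26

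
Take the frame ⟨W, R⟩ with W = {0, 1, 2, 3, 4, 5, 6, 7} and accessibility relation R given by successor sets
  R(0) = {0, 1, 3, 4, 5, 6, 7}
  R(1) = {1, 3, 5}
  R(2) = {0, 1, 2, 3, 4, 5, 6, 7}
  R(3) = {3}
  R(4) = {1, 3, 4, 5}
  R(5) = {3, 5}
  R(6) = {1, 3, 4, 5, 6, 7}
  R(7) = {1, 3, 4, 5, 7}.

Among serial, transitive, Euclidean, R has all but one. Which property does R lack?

Euclidean

Serial: yes — every world has a successor (e.g. 0 R 0).
Transitive: yes — every two-step R-path is closed by a direct edge.
Euclidean: no — 0 R 1 and 0 R 4, but not 1 R 4.
Only Euclidean fails.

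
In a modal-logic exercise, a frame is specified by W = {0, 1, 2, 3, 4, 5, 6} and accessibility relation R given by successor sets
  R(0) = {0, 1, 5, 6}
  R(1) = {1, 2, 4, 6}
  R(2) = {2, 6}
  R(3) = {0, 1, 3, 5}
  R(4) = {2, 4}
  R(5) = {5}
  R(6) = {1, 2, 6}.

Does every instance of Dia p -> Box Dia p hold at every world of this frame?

No

By correspondence theory, 5 is valid on a frame iff R is Euclidean.
Euclidean: no — 0 R 1 and 0 R 5, but not 1 R 5.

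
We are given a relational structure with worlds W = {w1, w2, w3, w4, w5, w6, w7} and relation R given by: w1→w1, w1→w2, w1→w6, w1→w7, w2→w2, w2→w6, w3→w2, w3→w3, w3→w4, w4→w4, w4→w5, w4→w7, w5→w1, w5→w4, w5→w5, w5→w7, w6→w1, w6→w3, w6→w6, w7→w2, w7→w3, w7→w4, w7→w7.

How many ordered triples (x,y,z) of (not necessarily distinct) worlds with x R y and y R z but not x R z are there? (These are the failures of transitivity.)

Enumerating: (w1,w6,w3), (w1,w7,w3), (w1,w7,w4), (w2,w6,w1), (w2,w6,w3), (w3,w2,w6), (w3,w4,w5), (w3,w4,w7), (w4,w5,w1), (w4,w7,w2), (w4,w7,w3), (w5,w1,w2), … and 9 more.
Total: 21.

21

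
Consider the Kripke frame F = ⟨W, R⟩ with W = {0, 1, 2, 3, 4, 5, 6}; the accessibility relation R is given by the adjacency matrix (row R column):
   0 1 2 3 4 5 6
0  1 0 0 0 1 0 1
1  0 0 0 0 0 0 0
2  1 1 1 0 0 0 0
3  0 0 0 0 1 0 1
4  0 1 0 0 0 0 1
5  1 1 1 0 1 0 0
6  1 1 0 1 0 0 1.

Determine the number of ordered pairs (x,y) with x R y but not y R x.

Enumerating: (0,4), (2,0), (2,1), (3,4), (4,1), (4,6), (5,0), (5,1), (5,2), (5,4), (6,1).

11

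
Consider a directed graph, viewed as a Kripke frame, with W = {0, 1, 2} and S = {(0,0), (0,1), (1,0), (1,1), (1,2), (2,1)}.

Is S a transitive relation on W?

No

Transitive: no — 0 S 1 and 1 S 2, but not 0 S 2.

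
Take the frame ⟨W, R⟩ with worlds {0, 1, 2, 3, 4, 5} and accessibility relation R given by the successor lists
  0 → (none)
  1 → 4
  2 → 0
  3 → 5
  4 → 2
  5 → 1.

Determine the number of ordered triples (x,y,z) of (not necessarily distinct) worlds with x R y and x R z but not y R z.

Enumerating: (1,4,4), (2,0,0), (3,5,5), (4,2,2), (5,1,1).

5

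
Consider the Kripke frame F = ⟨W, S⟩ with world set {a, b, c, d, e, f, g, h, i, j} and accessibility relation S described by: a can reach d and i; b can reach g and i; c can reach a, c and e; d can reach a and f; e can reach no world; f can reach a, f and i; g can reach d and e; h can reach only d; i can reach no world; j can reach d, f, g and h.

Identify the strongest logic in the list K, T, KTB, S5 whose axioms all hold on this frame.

Reflexive (axiom T): no — a is not related to itself.
Symmetric (axiom B): no — a S i but not i S a.
Euclidean (axiom 5): no — a S d and a S i, but not d S i.
So F validates K; T would additionally require S to be reflexive. The strongest is K.

K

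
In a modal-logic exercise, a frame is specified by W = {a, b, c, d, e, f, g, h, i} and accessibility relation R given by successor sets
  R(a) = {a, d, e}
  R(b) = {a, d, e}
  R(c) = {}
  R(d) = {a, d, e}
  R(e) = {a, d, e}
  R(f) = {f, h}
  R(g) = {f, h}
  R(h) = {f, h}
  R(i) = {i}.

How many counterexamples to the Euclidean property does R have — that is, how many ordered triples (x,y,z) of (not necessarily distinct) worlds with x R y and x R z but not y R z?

0

R is Euclidean; there are no such tuples.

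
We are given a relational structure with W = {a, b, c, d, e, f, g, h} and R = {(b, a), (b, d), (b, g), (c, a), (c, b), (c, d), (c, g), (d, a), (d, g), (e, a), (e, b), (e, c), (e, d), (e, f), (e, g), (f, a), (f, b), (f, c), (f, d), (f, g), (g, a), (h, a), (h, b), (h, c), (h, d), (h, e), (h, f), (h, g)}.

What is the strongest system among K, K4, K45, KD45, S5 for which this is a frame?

Transitive (axiom 4): yes — every two-step R-path is closed by a direct edge.
Euclidean (axiom 5): no — b R a and b R d, but not a R d.
Serial (axiom D): no — a has no R-successor.
Reflexive (axiom T): no — a is not related to itself.
So F validates K, K4; K45 would additionally require R to be Euclidean. The strongest is K4.

K4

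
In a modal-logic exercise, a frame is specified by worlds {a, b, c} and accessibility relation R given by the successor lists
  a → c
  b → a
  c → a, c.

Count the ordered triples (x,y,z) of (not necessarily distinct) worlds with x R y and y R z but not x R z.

Enumerating: (a,c,a), (b,a,c).

2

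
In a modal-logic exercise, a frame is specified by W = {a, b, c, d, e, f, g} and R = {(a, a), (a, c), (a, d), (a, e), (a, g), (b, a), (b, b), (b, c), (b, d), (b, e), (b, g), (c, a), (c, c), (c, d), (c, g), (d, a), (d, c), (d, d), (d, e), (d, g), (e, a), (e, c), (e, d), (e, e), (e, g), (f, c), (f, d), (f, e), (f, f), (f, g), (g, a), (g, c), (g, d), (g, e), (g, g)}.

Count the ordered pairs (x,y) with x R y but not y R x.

10

Enumerating: (b,a), (b,c), (b,d), (b,e), (b,g), (e,c), (f,c), (f,d), (f,e), (f,g).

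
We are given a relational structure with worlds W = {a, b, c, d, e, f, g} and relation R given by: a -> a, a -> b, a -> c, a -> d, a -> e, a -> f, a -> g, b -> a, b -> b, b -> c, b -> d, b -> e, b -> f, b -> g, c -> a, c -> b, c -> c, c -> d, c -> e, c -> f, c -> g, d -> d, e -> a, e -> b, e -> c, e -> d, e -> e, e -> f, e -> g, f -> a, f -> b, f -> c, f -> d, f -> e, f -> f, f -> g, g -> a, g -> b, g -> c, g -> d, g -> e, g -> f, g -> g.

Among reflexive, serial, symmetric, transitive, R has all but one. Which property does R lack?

Reflexive: yes — every world is R-related to itself.
Serial: yes — every world has a successor (e.g. a R a).
Symmetric: no — a R d but not d R a.
Transitive: yes — every two-step R-path is closed by a direct edge.
Only symmetric fails.

symmetric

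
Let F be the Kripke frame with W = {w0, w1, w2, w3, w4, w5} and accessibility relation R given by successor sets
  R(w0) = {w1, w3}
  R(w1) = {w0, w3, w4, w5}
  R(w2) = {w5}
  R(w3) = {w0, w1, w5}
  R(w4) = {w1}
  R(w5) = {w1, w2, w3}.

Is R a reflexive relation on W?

Reflexive: no — w0 is not related to itself.

No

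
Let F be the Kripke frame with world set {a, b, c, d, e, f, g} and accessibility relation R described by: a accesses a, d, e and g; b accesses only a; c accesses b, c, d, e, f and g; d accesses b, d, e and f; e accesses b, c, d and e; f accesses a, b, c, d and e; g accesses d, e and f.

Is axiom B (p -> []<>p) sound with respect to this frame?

The schema B characterises exactly the symmetric frames.
Symmetric: no — a R d but not d R a.

No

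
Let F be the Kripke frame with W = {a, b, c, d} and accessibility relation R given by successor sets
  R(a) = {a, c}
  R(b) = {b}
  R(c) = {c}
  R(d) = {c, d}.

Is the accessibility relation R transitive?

Transitive: yes — every two-step R-path is closed by a direct edge.

Yes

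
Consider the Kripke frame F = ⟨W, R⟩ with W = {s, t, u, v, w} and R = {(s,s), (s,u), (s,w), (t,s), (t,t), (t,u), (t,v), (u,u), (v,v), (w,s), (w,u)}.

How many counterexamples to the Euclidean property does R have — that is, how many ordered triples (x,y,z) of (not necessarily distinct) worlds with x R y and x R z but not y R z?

Enumerating: (s,u,s), (s,u,w), (s,w,w), (t,s,t), (t,s,v), (t,u,s), (t,u,t), (t,u,v), (t,v,s), (t,v,t), (t,v,u), (w,u,s).

12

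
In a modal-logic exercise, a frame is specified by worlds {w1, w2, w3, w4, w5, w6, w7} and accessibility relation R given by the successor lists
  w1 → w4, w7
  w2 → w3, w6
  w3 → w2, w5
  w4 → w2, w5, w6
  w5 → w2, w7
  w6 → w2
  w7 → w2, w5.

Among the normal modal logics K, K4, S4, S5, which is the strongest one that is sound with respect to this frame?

Transitive (axiom 4): no — w1 R w4 and w4 R w2, but not w1 R w2.
Reflexive (axiom T): no — w1 is not related to itself.
Euclidean (axiom 5): no — w1 R w4 and w1 R w7, but not w4 R w7.
So F validates K; K4 would additionally require R to be transitive. The strongest is K.

K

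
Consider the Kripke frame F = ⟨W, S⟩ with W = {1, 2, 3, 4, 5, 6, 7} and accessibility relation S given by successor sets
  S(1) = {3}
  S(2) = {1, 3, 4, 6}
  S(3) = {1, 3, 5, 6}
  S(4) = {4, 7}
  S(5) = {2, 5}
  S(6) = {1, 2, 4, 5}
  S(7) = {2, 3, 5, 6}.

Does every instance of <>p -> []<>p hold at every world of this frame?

Axiom 5 corresponds to the accessibility relation being Euclidean.
Euclidean: no — 2 S 1 and 2 S 4, but not 1 S 4.

No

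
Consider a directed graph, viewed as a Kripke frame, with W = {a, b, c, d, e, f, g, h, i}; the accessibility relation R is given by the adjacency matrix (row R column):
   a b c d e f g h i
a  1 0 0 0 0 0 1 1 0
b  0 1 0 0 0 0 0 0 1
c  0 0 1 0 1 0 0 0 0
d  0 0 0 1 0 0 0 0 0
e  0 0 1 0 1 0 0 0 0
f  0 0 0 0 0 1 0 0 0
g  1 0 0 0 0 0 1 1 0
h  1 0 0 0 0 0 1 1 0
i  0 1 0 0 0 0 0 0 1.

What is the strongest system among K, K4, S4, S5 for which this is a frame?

S5

Transitive (axiom 4): yes — every two-step R-path is closed by a direct edge.
Reflexive (axiom T): yes — every world is R-related to itself.
Euclidean (axiom 5): yes — any two successors of a common world are R-related.
So F validates K, K4, S4, S5. The strongest is S5.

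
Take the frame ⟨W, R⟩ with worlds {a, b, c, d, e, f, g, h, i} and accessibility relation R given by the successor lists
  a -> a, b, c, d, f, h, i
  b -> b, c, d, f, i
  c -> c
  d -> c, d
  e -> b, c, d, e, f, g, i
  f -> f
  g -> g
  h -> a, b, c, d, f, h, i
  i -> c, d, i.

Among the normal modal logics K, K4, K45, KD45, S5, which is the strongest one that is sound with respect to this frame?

K4

Transitive (axiom 4): yes — every two-step R-path is closed by a direct edge.
Euclidean (axiom 5): no — a R b and a R h, but not b R h.
Serial (axiom D): yes — every world has a successor (e.g. a R a).
Reflexive (axiom T): yes — every world is R-related to itself.
So F validates K, K4; K45 would additionally require R to be Euclidean. The strongest is K4.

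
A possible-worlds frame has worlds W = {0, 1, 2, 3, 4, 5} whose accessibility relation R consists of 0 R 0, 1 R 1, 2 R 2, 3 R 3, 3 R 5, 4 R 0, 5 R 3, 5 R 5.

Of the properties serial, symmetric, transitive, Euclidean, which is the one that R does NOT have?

symmetric

Serial: yes — every world has a successor (e.g. 0 R 0).
Symmetric: no — 4 R 0 but not 0 R 4.
Transitive: yes — every two-step R-path is closed by a direct edge.
Euclidean: yes — any two successors of a common world are R-related.
Only symmetric fails.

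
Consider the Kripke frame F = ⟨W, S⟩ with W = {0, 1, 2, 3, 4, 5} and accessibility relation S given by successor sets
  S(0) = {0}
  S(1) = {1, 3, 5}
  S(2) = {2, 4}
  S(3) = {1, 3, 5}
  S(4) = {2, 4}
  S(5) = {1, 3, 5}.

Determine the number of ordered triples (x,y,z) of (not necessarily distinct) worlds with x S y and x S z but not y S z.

S is Euclidean; there are no such tuples.

0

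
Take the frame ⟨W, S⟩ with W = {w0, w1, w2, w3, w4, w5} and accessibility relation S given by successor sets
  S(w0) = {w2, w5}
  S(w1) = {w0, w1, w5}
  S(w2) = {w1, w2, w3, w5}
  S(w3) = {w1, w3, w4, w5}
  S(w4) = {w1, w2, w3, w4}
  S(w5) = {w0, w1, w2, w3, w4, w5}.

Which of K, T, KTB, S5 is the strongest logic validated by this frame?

Reflexive (axiom T): no — w0 is not related to itself.
Symmetric (axiom B): no — w0 S w2 but not w2 S w0.
Euclidean (axiom 5): no — w2 S w1 and w2 S w3, but not w1 S w3.
So F validates K; T would additionally require S to be reflexive. The strongest is K.

K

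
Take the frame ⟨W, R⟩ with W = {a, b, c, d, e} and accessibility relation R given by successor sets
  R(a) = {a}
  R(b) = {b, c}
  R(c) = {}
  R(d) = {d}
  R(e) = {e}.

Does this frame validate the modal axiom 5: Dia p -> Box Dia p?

By correspondence theory, 5 is valid on a frame iff R is Euclidean.
Euclidean: no — b R c and b R b, but not c R b.

No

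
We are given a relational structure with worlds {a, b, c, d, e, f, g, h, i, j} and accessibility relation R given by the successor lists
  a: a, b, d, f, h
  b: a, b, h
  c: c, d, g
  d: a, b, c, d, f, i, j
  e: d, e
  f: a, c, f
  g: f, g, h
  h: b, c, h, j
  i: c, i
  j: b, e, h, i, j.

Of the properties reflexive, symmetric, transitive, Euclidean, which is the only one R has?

reflexive

Reflexive: yes — every world is R-related to itself.
Symmetric: no — a R h but not h R a.
Transitive: no — a R d and d R c, but not a R c.
Euclidean: no — a R b and a R d, but not b R d.
Only reflexive holds.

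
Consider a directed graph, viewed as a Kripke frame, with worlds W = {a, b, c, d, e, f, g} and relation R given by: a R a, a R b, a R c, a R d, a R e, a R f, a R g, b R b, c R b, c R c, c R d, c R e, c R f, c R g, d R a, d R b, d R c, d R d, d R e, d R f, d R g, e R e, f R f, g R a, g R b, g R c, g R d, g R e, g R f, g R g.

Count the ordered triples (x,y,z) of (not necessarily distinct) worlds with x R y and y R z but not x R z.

Enumerating: (c,d,a), (c,g,a).

2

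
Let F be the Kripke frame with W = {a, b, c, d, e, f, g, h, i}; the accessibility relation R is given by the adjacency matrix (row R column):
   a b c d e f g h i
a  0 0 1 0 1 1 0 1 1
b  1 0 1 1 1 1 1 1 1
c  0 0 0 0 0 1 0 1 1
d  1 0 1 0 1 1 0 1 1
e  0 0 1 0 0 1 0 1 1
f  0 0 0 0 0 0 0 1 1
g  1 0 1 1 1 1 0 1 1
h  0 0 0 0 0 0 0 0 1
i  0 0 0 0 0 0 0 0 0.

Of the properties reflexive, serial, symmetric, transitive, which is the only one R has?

Reflexive: no — a is not related to itself.
Serial: no — i has no R-successor.
Symmetric: no — a R c but not c R a.
Transitive: yes — every two-step R-path is closed by a direct edge.
Only transitive holds.

transitive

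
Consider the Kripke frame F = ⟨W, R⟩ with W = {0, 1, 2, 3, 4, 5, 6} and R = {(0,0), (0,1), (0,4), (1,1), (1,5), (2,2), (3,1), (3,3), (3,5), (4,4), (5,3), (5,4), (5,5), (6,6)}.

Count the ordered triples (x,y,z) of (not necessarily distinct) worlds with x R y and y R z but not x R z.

Enumerating: (0,1,5), (1,5,3), (1,5,4), (3,5,4), (5,3,1).

5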